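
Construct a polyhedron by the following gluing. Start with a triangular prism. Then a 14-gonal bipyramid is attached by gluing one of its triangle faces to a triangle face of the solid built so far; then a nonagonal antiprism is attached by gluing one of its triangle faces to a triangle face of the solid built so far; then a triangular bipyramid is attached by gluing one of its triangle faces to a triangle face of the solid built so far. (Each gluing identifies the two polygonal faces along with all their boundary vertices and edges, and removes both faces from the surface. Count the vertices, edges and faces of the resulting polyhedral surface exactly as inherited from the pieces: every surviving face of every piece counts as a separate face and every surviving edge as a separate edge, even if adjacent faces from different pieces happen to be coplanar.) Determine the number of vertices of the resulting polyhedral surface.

36

A triangular prism: V=6, E=9, F=5.
Attach a 14-gonal bipyramid (V=16, E=42, F=28) along a 3-gon: merge 3 vertices and 3 edges, delete both glued faces → V=19, E=48, F=31.
Attach a nonagonal antiprism (V=18, E=36, F=20) along a 3-gon: merge 3 vertices and 3 edges, delete both glued faces → V=34, E=81, F=49.
Attach a triangular bipyramid (V=5, E=9, F=6) along a 3-gon: merge 3 vertices and 3 edges, delete both glued faces → V=36, E=87, F=53.
Check: V − E + F = 36 − 87 + 53 = 2.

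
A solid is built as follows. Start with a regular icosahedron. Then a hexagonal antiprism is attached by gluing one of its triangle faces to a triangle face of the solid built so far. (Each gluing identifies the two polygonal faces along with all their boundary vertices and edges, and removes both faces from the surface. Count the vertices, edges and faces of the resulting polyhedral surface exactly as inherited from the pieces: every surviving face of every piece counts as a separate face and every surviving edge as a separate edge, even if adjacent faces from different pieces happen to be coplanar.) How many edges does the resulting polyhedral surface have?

A regular icosahedron: V=12, E=30, F=20.
Attach a hexagonal antiprism (V=12, E=24, F=14) along a 3-gon: merge 3 vertices and 3 edges, delete both glued faces → V=21, E=51, F=32.
Check: V − E + F = 21 − 51 + 32 = 2.

51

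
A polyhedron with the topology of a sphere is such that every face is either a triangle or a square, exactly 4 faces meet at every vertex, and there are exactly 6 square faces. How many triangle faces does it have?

8

Let x be the number of triangles; then F = 6 + x.
Edge–face incidences: 2E = 4·6 + 3·x = 24 + 3x.
Every vertex has degree 4, so 4V = 2E.
Euler: V − E + F = 2 ⇒ (2E)/4 − E + (6 + x) = 2.
Multiply by 8: 2·(2E) − 4·(2E) + 8·(6 + x) = 16, i.e. 48 + 8x − 2·(24 + 3x) = 16.
Collecting terms: 2x = 16, so x = 8.
Then 2E = 24 + 3·8 = 48, so E = 24, V = 2E/4 = 12, F = 6 + 8 = 14.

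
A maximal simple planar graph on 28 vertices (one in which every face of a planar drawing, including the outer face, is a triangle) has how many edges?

In a plane triangulation 3F = 2E and V − E + F = 2, so E = 3V − 6 = 3·28 − 6 = 78.

78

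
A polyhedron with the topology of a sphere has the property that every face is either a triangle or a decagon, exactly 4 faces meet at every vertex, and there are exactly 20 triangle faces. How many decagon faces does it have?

Let x be the number of decagons; then F = 20 + x.
Edge–face incidences: 2E = 3·20 + 10·x = 60 + 10x.
Every vertex has degree 4, so 4V = 2E.
Euler: V − E + F = 2 ⇒ (2E)/4 − E + (20 + x) = 2.
Multiply by 8: 2·(2E) − 4·(2E) + 8·(20 + x) = 16, i.e. 160 + 8x − 2·(60 + 10x) = 16.
Collecting terms: −12x + 40 = 16, so −12x = −24, so x = 2.
Then 2E = 60 + 10·2 = 80, so E = 40, V = 2E/4 = 20, F = 20 + 2 = 22.

2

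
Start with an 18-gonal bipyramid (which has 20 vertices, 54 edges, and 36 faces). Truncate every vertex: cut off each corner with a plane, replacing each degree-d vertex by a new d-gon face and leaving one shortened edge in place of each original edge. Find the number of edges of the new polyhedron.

162

Truncation replaces each original edge-end by a new vertex, so V′ = 2E = 108.
Each original edge survives, and each old vertex of degree d contributes d new edges; summing degrees gives Σd = 2E, so E′ = E + 2E = 3E = 162.
Each original face survives and each original vertex becomes one new face: F′ = F + V = 56.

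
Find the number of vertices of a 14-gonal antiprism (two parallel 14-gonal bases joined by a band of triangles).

28

An antiprism on an n-gon has two n-gon caps and 2n triangles: V = 2·14 = 28, E = 4·14 = 56, F = 2·14 + 2 = 30.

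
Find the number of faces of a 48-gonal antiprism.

98

An antiprism on an n-gon has two n-gon caps and 2n triangles: V = 2·48 = 96, E = 4·48 = 192, F = 2·48 + 2 = 98.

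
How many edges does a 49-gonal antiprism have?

An antiprism on an n-gon has two n-gon caps and 2n triangles: V = 2·49 = 98, E = 4·49 = 196, F = 2·49 + 2 = 100.

196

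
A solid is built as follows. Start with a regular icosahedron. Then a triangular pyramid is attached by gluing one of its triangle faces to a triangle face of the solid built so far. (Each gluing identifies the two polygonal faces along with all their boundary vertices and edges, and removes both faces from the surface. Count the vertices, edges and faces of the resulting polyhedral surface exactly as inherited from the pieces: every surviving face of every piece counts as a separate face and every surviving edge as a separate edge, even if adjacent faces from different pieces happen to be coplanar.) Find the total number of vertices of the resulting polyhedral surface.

A regular icosahedron: V=12, E=30, F=20.
Attach a triangular pyramid (V=4, E=6, F=4) along a 3-gon: merge 3 vertices and 3 edges, delete both glued faces → V=13, E=33, F=22.
Check: V − E + F = 13 − 33 + 22 = 2.

13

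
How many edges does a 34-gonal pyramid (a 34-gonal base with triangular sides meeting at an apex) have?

A pyramid on an n-gon base has one n-gon and n triangles: V = 34 + 1 = 35, E = 2·34 = 68, F = 34 + 1 = 35.

68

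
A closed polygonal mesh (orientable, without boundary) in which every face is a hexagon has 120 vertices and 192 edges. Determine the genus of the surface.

5

Every face is a hexagon and each edge borders two faces, so 6F = 2·192, giving F = 64.
χ = V − E + F = 120 − 192 + 64 = -8.
For a closed orientable surface χ = 2 − 2g, so g = (2 − (-8))/2 = 5.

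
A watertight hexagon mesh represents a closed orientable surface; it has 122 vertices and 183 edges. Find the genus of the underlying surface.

Every face is a hexagon and each edge borders two faces, so 6F = 2·183, giving F = 61.
χ = V − E + F = 122 − 183 + 61 = 0.
For a closed orientable surface χ = 2 − 2g, so g = (2 − (0))/2 = 1.

1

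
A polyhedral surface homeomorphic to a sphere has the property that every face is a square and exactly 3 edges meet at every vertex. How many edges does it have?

12

Each face has 4 edges and each edge borders two faces, so 2E = 4F.
Each vertex has degree 3, so 3V = 2E and hence V = 4F/3.
Euler: V − E + F = 2 ⇒ (4F/3) − (4F/2) + F = 2.
Multiply by 6: (8 − 12 + 6)F = 12, i.e. 2F = 12.
So F = 6, E = 4·6/2 = 12, V = 4·6/3 = 8.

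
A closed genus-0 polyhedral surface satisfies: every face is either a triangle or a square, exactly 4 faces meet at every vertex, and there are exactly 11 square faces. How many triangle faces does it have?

Let x be the number of triangles; then F = 11 + x.
Edge–face incidences: 2E = 4·11 + 3·x = 44 + 3x.
Every vertex has degree 4, so 4V = 2E.
Euler: V − E + F = 2 ⇒ (2E)/4 − E + (11 + x) = 2.
Multiply by 8: 2·(2E) − 4·(2E) + 8·(11 + x) = 16, i.e. 88 + 8x − 2·(44 + 3x) = 16.
Collecting terms: 2x = 16, so x = 8.
Then 2E = 44 + 3·8 = 68, so E = 34, V = 2E/4 = 17, F = 11 + 8 = 19.

8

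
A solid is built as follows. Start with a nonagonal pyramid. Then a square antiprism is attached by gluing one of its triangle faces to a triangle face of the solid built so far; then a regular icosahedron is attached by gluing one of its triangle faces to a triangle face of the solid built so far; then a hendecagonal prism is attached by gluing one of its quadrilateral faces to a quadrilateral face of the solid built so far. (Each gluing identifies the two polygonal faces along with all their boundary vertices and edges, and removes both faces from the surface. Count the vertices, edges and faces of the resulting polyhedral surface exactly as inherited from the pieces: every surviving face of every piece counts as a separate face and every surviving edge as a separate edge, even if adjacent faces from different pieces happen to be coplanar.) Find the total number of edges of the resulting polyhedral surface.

A nonagonal pyramid: V=10, E=18, F=10.
Attach a square antiprism (V=8, E=16, F=10) along a 3-gon: merge 3 vertices and 3 edges, delete both glued faces → V=15, E=31, F=18.
Attach a regular icosahedron (V=12, E=30, F=20) along a 3-gon: merge 3 vertices and 3 edges, delete both glued faces → V=24, E=58, F=36.
Attach a hendecagonal prism (V=22, E=33, F=13) along a 4-gon: merge 4 vertices and 4 edges, delete both glued faces → V=42, E=87, F=47.
Check: V − E + F = 42 − 87 + 47 = 2.

87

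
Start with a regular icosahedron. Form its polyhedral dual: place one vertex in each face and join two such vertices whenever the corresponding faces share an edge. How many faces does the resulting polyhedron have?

The base solid has V = 12, E = 30, F = 20.
The dual swaps V and F and preserves E: V′ = F = 20, E′ = E = 30, F′ = V = 12.

12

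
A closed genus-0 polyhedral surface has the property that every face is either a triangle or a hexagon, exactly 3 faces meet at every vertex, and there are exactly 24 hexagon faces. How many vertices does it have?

52

Let x be the number of triangles; then F = 24 + x.
Edge–face incidences: 2E = 6·24 + 3·x = 144 + 3x.
Every vertex has degree 3, so 3V = 2E.
Euler: V − E + F = 2 ⇒ (2E)/3 − E + (24 + x) = 2.
Multiply by 6: 2·(2E) − 3·(2E) + 6·(24 + x) = 12, i.e. 144 + 6x − (144 + 3x) = 12.
Collecting terms: 3x = 12, so x = 4.
Then 2E = 144 + 3·4 = 156, so E = 78, V = 2E/3 = 52, F = 24 + 4 = 28.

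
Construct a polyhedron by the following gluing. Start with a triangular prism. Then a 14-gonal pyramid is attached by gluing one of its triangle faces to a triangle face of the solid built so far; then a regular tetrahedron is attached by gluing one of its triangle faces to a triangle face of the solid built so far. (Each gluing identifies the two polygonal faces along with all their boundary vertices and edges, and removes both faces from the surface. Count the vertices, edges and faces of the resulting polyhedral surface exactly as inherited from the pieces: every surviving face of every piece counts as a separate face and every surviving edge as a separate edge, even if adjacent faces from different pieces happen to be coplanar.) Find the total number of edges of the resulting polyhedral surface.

A triangular prism: V=6, E=9, F=5.
Attach a 14-gonal pyramid (V=15, E=28, F=15) along a 3-gon: merge 3 vertices and 3 edges, delete both glued faces → V=18, E=34, F=18.
Attach a regular tetrahedron (V=4, E=6, F=4) along a 3-gon: merge 3 vertices and 3 edges, delete both glued faces → V=19, E=37, F=20.
Check: V − E + F = 19 − 37 + 20 = 2.

37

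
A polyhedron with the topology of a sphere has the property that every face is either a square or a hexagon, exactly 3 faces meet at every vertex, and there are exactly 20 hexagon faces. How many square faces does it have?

Let x be the number of squares; then F = 20 + x.
Edge–face incidences: 2E = 6·20 + 4·x = 120 + 4x.
Every vertex has degree 3, so 3V = 2E.
Euler: V − E + F = 2 ⇒ (2E)/3 − E + (20 + x) = 2.
Multiply by 6: 2·(2E) − 3·(2E) + 6·(20 + x) = 12, i.e. 120 + 6x − (120 + 4x) = 12.
Collecting terms: 2x = 12, so x = 6.
Then 2E = 120 + 4·6 = 144, so E = 72, V = 2E/3 = 48, F = 20 + 6 = 26.

6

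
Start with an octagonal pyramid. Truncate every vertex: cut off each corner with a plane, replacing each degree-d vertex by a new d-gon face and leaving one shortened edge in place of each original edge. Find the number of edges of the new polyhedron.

The base solid has V = 9, E = 16, F = 9.
Truncation replaces each original edge-end by a new vertex, so V′ = 2E = 32.
Each original edge survives, and each old vertex of degree d contributes d new edges; summing degrees gives Σd = 2E, so E′ = E + 2E = 3E = 48.
Each original face survives and each original vertex becomes one new face: F′ = F + V = 18.

48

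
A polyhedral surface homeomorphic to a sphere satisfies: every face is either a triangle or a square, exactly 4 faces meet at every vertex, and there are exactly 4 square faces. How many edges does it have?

20

Let x be the number of triangles; then F = 4 + x.
Edge–face incidences: 2E = 4·4 + 3·x = 16 + 3x.
Every vertex has degree 4, so 4V = 2E.
Euler: V − E + F = 2 ⇒ (2E)/4 − E + (4 + x) = 2.
Multiply by 8: 2·(2E) − 4·(2E) + 8·(4 + x) = 16, i.e. 32 + 8x − 2·(16 + 3x) = 16.
Collecting terms: 2x = 16, so x = 8.
Then 2E = 16 + 3·8 = 40, so E = 20, V = 2E/4 = 10, F = 4 + 8 = 12.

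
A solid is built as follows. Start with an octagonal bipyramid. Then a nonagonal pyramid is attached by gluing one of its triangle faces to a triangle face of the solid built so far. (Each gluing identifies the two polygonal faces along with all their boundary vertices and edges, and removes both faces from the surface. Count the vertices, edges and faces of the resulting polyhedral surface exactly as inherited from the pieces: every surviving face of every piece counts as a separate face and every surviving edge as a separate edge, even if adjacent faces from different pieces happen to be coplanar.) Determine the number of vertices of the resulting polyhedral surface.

17

An octagonal bipyramid: V=10, E=24, F=16.
Attach a nonagonal pyramid (V=10, E=18, F=10) along a 3-gon: merge 3 vertices and 3 edges, delete both glued faces → V=17, E=39, F=24.
Check: V − E + F = 17 − 39 + 24 = 2.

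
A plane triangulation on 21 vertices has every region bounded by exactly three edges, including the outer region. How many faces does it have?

In a plane triangulation 3F = 2E and V − E + F = 2, so F = 2V − 4 = 2·21 − 4 = 38.

38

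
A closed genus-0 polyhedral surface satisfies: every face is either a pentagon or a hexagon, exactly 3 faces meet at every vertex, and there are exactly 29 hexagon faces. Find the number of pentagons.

Let x be the number of pentagons; then F = 29 + x.
Edge–face incidences: 2E = 6·29 + 5·x = 174 + 5x.
Every vertex has degree 3, so 3V = 2E.
Euler: V − E + F = 2 ⇒ (2E)/3 − E + (29 + x) = 2.
Multiply by 6: 2·(2E) − 3·(2E) + 6·(29 + x) = 12, i.e. 174 + 6x − (174 + 5x) = 12.
Collecting terms: x = 12.
Then 2E = 174 + 5·12 = 234, so E = 117, V = 2E/3 = 78, F = 29 + 12 = 41.

12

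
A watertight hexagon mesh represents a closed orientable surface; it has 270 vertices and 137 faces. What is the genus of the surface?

Every face is a hexagon, so 2E = 6·137 = 822, giving E = 411.
χ = V − E + F = 270 − 411 + 137 = -4.
For a closed orientable surface χ = 2 − 2g, so g = (2 − (-4))/2 = 3.

3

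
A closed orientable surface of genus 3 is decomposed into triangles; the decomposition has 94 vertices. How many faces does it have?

χ = 2 − 2·3 = -4, and every face is a triangle so 3F = 2E.
V − E + F = -4 with E = 3F/2 gives 94 − (3/2 − 1)·F = -4, so F = 196 and E = 294.

196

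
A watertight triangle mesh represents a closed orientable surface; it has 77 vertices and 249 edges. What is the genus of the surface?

4

Every face is a triangle and each edge borders two faces, so 3F = 2·249, giving F = 166.
χ = V − E + F = 77 − 249 + 166 = -6.
For a closed orientable surface χ = 2 − 2g, so g = (2 − (-6))/2 = 4.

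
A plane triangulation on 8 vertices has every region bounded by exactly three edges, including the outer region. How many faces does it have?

12

In a plane triangulation 3F = 2E and V − E + F = 2, so F = 2V − 4 = 2·8 − 4 = 12.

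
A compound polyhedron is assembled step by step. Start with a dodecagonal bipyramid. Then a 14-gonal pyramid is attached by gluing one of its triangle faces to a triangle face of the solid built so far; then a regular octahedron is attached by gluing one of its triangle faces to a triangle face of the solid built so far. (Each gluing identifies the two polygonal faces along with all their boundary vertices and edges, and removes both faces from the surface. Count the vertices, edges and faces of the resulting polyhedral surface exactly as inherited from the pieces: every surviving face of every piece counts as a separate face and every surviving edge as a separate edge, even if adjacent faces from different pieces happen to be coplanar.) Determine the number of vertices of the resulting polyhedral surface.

A dodecagonal bipyramid: V=14, E=36, F=24.
Attach a 14-gonal pyramid (V=15, E=28, F=15) along a 3-gon: merge 3 vertices and 3 edges, delete both glued faces → V=26, E=61, F=37.
Attach a regular octahedron (V=6, E=12, F=8) along a 3-gon: merge 3 vertices and 3 edges, delete both glued faces → V=29, E=70, F=43.
Check: V − E + F = 29 − 70 + 43 = 2.

29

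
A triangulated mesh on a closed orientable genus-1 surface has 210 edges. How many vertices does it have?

70

χ = 2 − 2·1 = 0, and every face is a triangle so 3F = 2E.
F = 2E/3 = 140. Then V = 0 + E − F = 0 + 210 − 140 = 70.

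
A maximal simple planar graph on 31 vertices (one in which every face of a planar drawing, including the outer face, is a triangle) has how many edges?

In a plane triangulation 3F = 2E and V − E + F = 2, so E = 3V − 6 = 3·31 − 6 = 87.

87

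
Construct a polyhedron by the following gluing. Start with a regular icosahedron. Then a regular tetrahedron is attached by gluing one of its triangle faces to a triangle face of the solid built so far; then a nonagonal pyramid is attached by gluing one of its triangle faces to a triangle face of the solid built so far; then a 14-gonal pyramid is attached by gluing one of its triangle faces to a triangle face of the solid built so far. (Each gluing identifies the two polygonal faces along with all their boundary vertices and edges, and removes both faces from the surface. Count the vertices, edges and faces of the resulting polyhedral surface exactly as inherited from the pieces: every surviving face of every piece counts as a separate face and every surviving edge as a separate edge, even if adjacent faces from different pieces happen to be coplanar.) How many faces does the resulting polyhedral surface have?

43

A regular icosahedron: V=12, E=30, F=20.
Attach a regular tetrahedron (V=4, E=6, F=4) along a 3-gon: merge 3 vertices and 3 edges, delete both glued faces → V=13, E=33, F=22.
Attach a nonagonal pyramid (V=10, E=18, F=10) along a 3-gon: merge 3 vertices and 3 edges, delete both glued faces → V=20, E=48, F=30.
Attach a 14-gonal pyramid (V=15, E=28, F=15) along a 3-gon: merge 3 vertices and 3 edges, delete both glued faces → V=32, E=73, F=43.
Check: V − E + F = 32 − 73 + 43 = 2.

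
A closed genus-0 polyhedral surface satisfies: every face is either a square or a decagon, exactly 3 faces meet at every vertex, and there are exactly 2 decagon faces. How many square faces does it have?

Let x be the number of squares; then F = 2 + x.
Edge–face incidences: 2E = 10·2 + 4·x = 20 + 4x.
Every vertex has degree 3, so 3V = 2E.
Euler: V − E + F = 2 ⇒ (2E)/3 − E + (2 + x) = 2.
Multiply by 6: 2·(2E) − 3·(2E) + 6·(2 + x) = 12, i.e. 12 + 6x − (20 + 4x) = 12.
Collecting terms: 2x − 8 = 12, so 2x = 20, so x = 10.
Then 2E = 20 + 4·10 = 60, so E = 30, V = 2E/3 = 20, F = 2 + 10 = 12.

10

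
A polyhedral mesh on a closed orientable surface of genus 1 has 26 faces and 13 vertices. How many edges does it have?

39

For a closed orientable surface of genus 1, χ = 2 − 2·1 = 0.
E = V + F − (0) = 13 + 26 − (0) = 39.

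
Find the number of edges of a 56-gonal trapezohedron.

224

The n-trapezohedron (dual of the n-antiprism) has V = 2·56 + 2 = 114, E = 4·56 = 224, F = 2·56 = 112.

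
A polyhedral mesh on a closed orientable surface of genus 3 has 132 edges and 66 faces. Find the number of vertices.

For a closed orientable surface of genus 3, χ = 2 − 2·3 = -4.
V = -4 + E − F = -4 + 132 − 66 = 62.

62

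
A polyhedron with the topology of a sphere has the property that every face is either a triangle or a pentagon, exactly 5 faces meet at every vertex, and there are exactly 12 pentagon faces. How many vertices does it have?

60

Let x be the number of triangles; then F = 12 + x.
Edge–face incidences: 2E = 5·12 + 3·x = 60 + 3x.
Every vertex has degree 5, so 5V = 2E.
Euler: V − E + F = 2 ⇒ (2E)/5 − E + (12 + x) = 2.
Multiply by 10: 2·(2E) − 5·(2E) + 10·(12 + x) = 20, i.e. 120 + 10x − 3·(60 + 3x) = 20.
Collecting terms: x − 60 = 20, so x = 80.
Then 2E = 60 + 3·80 = 300, so E = 150, V = 2E/5 = 60, F = 12 + 80 = 92.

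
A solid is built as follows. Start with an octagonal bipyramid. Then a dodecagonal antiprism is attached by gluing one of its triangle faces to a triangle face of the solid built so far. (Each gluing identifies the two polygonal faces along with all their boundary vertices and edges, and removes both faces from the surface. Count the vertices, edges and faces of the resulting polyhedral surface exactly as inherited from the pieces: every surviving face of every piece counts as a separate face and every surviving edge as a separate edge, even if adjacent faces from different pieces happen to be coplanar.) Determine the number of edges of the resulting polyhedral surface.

An octagonal bipyramid: V=10, E=24, F=16.
Attach a dodecagonal antiprism (V=24, E=48, F=26) along a 3-gon: merge 3 vertices and 3 edges, delete both glued faces → V=31, E=69, F=40.
Check: V − E + F = 31 − 69 + 40 = 2.

69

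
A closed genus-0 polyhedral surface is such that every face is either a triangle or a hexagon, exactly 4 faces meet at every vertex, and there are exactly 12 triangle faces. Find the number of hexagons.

2

Let x be the number of hexagons; then F = 12 + x.
Edge–face incidences: 2E = 3·12 + 6·x = 36 + 6x.
Every vertex has degree 4, so 4V = 2E.
Euler: V − E + F = 2 ⇒ (2E)/4 − E + (12 + x) = 2.
Multiply by 8: 2·(2E) − 4·(2E) + 8·(12 + x) = 16, i.e. 96 + 8x − 2·(36 + 6x) = 16.
Collecting terms: −4x + 24 = 16, so −4x = −8, so x = 2.
Then 2E = 36 + 6·2 = 48, so E = 24, V = 2E/4 = 12, F = 12 + 2 = 14.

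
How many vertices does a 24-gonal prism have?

48

A prism on an n-gon has two n-gon bases and n rectangular sides: V = 2·24 = 48, E = 3·24 = 72, F = 24 + 2 = 26.
Check: V − E + F = 48 − 72 + 26 = 2.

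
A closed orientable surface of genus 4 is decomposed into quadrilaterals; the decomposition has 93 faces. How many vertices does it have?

χ = 2 − 2·4 = -6, and every face is a square so 4F = 2E.
E = 4·93/2 = 186. Then V = -6 + E − F = -6 + 186 − 93 = 87.

87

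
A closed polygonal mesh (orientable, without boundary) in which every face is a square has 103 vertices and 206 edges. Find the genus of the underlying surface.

1

Every face is a square and each edge borders two faces, so 4F = 2·206, giving F = 103.
χ = V − E + F = 103 − 206 + 103 = 0.
For a closed orientable surface χ = 2 − 2g, so g = (2 − (0))/2 = 1.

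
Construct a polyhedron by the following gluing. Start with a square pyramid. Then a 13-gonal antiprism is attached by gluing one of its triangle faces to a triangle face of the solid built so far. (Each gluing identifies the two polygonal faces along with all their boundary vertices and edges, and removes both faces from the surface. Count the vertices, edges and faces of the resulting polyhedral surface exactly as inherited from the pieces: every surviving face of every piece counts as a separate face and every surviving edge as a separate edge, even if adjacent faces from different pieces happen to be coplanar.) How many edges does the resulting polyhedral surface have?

A square pyramid: V=5, E=8, F=5.
Attach a 13-gonal antiprism (V=26, E=52, F=28) along a 3-gon: merge 3 vertices and 3 edges, delete both glued faces → V=28, E=57, F=31.
Check: V − E + F = 28 − 57 + 31 = 2.

57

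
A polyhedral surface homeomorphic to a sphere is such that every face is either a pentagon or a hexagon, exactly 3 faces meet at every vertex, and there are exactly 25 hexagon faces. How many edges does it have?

Let x be the number of pentagons; then F = 25 + x.
Edge–face incidences: 2E = 6·25 + 5·x = 150 + 5x.
Every vertex has degree 3, so 3V = 2E.
Euler: V − E + F = 2 ⇒ (2E)/3 − E + (25 + x) = 2.
Multiply by 6: 2·(2E) − 3·(2E) + 6·(25 + x) = 12, i.e. 150 + 6x − (150 + 5x) = 12.
Collecting terms: x = 12.
Then 2E = 150 + 5·12 = 210, so E = 105, V = 2E/3 = 70, F = 25 + 12 = 37.

105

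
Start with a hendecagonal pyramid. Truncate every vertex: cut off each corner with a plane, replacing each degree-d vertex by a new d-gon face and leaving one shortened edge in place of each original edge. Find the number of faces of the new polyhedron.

24

The base solid has V = 12, E = 22, F = 12.
Truncation replaces each original edge-end by a new vertex, so V′ = 2E = 44.
Each original edge survives, and each old vertex of degree d contributes d new edges; summing degrees gives Σd = 2E, so E′ = E + 2E = 3E = 66.
Each original face survives and each original vertex becomes one new face: F′ = F + V = 24.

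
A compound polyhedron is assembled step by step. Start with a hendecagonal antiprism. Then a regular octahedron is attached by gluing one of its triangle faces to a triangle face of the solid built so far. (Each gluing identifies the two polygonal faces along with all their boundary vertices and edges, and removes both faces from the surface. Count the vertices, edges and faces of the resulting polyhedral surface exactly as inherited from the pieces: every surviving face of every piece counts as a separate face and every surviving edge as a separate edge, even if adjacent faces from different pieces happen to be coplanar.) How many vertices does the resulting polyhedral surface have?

A hendecagonal antiprism: V=22, E=44, F=24.
Attach a regular octahedron (V=6, E=12, F=8) along a 3-gon: merge 3 vertices and 3 edges, delete both glued faces → V=25, E=53, F=30.
Check: V − E + F = 25 − 53 + 30 = 2.

25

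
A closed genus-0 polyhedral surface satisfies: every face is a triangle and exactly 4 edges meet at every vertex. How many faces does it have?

Each face has 3 edges and each edge borders two faces, so 2E = 3F.
Each vertex has degree 4, so 4V = 2E and hence V = 3F/4.
Euler: V − E + F = 2 ⇒ (3F/4) − (3F/2) + F = 2.
Multiply by 8: (6 − 12 + 8)F = 16, i.e. 2F = 16.
So F = 8, E = 3·8/2 = 12, V = 3·8/4 = 6.

8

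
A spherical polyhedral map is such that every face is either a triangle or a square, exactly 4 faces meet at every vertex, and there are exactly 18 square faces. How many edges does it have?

Let x be the number of triangles; then F = 18 + x.
Edge–face incidences: 2E = 4·18 + 3·x = 72 + 3x.
Every vertex has degree 4, so 4V = 2E.
Euler: V − E + F = 2 ⇒ (2E)/4 − E + (18 + x) = 2.
Multiply by 8: 2·(2E) − 4·(2E) + 8·(18 + x) = 16, i.e. 144 + 8x − 2·(72 + 3x) = 16.
Collecting terms: 2x = 16, so x = 8.
Then 2E = 72 + 3·8 = 96, so E = 48, V = 2E/4 = 24, F = 18 + 8 = 26.

48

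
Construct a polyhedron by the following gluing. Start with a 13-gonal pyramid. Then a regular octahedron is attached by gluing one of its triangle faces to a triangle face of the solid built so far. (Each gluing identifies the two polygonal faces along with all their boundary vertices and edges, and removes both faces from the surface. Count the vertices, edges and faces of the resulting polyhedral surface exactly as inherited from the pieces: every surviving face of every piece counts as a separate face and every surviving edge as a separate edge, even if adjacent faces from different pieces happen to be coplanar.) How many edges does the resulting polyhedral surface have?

35

A 13-gonal pyramid: V=14, E=26, F=14.
Attach a regular octahedron (V=6, E=12, F=8) along a 3-gon: merge 3 vertices and 3 edges, delete both glued faces → V=17, E=35, F=20.
Check: V − E + F = 17 − 35 + 20 = 2.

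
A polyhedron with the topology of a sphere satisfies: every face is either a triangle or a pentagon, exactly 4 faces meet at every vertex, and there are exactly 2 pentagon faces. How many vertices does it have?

10

Let x be the number of triangles; then F = 2 + x.
Edge–face incidences: 2E = 5·2 + 3·x = 10 + 3x.
Every vertex has degree 4, so 4V = 2E.
Euler: V − E + F = 2 ⇒ (2E)/4 − E + (2 + x) = 2.
Multiply by 8: 2·(2E) − 4·(2E) + 8·(2 + x) = 16, i.e. 16 + 8x − 2·(10 + 3x) = 16.
Collecting terms: 2x − 4 = 16, so 2x = 20, so x = 10.
Then 2E = 10 + 3·10 = 40, so E = 20, V = 2E/4 = 10, F = 2 + 10 = 12.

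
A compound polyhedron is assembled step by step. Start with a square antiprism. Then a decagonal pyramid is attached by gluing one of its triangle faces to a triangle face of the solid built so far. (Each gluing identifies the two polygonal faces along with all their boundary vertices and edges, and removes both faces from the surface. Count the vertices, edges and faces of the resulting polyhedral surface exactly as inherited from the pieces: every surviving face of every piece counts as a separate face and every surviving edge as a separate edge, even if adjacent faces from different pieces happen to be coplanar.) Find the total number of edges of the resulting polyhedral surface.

33

A square antiprism: V=8, E=16, F=10.
Attach a decagonal pyramid (V=11, E=20, F=11) along a 3-gon: merge 3 vertices and 3 edges, delete both glued faces → V=16, E=33, F=19.
Check: V − E + F = 16 − 33 + 19 = 2.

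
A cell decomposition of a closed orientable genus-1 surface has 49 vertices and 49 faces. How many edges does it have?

For a closed orientable surface of genus 1, χ = 2 − 2·1 = 0.
E = V + F − (0) = 49 + 49 − (0) = 98.

98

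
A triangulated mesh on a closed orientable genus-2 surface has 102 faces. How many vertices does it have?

χ = 2 − 2·2 = -2, and every face is a triangle so 3F = 2E.
E = 3·102/2 = 153. Then V = -2 + E − F = -2 + 153 − 102 = 49.

49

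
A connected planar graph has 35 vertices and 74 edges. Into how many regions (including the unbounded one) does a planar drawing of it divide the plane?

Euler's formula for a connected plane graph: V − E + F = 2, so F = 2 − 35 + 74 = 41.

41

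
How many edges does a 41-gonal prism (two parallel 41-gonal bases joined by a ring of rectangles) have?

A prism on an n-gon has two n-gon bases and n rectangular sides: V = 2·41 = 82, E = 3·41 = 123, F = 41 + 2 = 43.

123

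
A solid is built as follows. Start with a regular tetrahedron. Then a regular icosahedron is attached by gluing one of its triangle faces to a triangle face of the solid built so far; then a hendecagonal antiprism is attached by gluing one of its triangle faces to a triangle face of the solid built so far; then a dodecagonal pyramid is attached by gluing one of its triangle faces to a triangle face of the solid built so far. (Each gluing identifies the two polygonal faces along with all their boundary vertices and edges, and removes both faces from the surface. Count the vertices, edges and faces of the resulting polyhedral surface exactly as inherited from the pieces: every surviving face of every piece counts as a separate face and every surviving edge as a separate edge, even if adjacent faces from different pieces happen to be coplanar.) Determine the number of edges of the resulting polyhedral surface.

A regular tetrahedron: V=4, E=6, F=4.
Attach a regular icosahedron (V=12, E=30, F=20) along a 3-gon: merge 3 vertices and 3 edges, delete both glued faces → V=13, E=33, F=22.
Attach a hendecagonal antiprism (V=22, E=44, F=24) along a 3-gon: merge 3 vertices and 3 edges, delete both glued faces → V=32, E=74, F=44.
Attach a dodecagonal pyramid (V=13, E=24, F=13) along a 3-gon: merge 3 vertices and 3 edges, delete both glued faces → V=42, E=95, F=55.
Check: V − E + F = 42 − 95 + 55 = 2.

95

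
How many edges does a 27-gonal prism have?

81

A prism on an n-gon has two n-gon bases and n rectangular sides: V = 2·27 = 54, E = 3·27 = 81, F = 27 + 2 = 29.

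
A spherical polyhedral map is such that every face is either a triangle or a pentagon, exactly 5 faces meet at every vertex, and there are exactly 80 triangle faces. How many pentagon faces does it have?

12

Let x be the number of pentagons; then F = 80 + x.
Edge–face incidences: 2E = 3·80 + 5·x = 240 + 5x.
Every vertex has degree 5, so 5V = 2E.
Euler: V − E + F = 2 ⇒ (2E)/5 − E + (80 + x) = 2.
Multiply by 10: 2·(2E) − 5·(2E) + 10·(80 + x) = 20, i.e. 800 + 10x − 3·(240 + 5x) = 20.
Collecting terms: −5x + 80 = 20, so −5x = −60, so x = 12.
Then 2E = 240 + 5·12 = 300, so E = 150, V = 2E/5 = 60, F = 80 + 12 = 92.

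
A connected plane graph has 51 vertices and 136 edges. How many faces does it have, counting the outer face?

Euler's formula for a connected plane graph: V − E + F = 2, so F = 2 − 51 + 136 = 87.

87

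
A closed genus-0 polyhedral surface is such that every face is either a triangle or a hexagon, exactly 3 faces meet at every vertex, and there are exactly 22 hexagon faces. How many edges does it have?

Let x be the number of triangles; then F = 22 + x.
Edge–face incidences: 2E = 6·22 + 3·x = 132 + 3x.
Every vertex has degree 3, so 3V = 2E.
Euler: V − E + F = 2 ⇒ (2E)/3 − E + (22 + x) = 2.
Multiply by 6: 2·(2E) − 3·(2E) + 6·(22 + x) = 12, i.e. 132 + 6x − (132 + 3x) = 12.
Collecting terms: 3x = 12, so x = 4.
Then 2E = 132 + 3·4 = 144, so E = 72, V = 2E/3 = 48, F = 22 + 4 = 26.

72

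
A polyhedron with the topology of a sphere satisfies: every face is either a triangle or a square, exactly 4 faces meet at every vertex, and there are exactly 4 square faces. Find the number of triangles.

Let x be the number of triangles; then F = 4 + x.
Edge–face incidences: 2E = 4·4 + 3·x = 16 + 3x.
Every vertex has degree 4, so 4V = 2E.
Euler: V − E + F = 2 ⇒ (2E)/4 − E + (4 + x) = 2.
Multiply by 8: 2·(2E) − 4·(2E) + 8·(4 + x) = 16, i.e. 32 + 8x − 2·(16 + 3x) = 16.
Collecting terms: 2x = 16, so x = 8.
Then 2E = 16 + 3·8 = 40, so E = 20, V = 2E/4 = 10, F = 4 + 8 = 12.

8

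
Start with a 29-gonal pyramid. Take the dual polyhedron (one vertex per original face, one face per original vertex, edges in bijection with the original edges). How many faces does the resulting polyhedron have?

30

The base solid has V = 30, E = 58, F = 30.
The dual swaps V and F and preserves E: V′ = F = 30, E′ = E = 58, F′ = V = 30.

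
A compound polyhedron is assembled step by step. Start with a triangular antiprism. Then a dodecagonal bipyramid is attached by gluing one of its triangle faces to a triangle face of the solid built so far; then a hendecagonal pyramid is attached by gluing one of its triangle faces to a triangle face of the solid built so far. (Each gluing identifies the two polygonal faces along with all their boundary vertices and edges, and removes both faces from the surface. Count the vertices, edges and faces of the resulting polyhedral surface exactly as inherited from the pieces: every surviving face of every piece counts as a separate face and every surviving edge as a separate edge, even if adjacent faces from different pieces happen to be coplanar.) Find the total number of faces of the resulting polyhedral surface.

40

A triangular antiprism: V=6, E=12, F=8.
Attach a dodecagonal bipyramid (V=14, E=36, F=24) along a 3-gon: merge 3 vertices and 3 edges, delete both glued faces → V=17, E=45, F=30.
Attach a hendecagonal pyramid (V=12, E=22, F=12) along a 3-gon: merge 3 vertices and 3 edges, delete both glued faces → V=26, E=64, F=40.
Check: V − E + F = 26 − 64 + 40 = 2.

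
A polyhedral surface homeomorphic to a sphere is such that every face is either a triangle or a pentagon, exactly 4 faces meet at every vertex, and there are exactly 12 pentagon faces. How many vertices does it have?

30

Let x be the number of triangles; then F = 12 + x.
Edge–face incidences: 2E = 5·12 + 3·x = 60 + 3x.
Every vertex has degree 4, so 4V = 2E.
Euler: V − E + F = 2 ⇒ (2E)/4 − E + (12 + x) = 2.
Multiply by 8: 2·(2E) − 4·(2E) + 8·(12 + x) = 16, i.e. 96 + 8x − 2·(60 + 3x) = 16.
Collecting terms: 2x − 24 = 16, so 2x = 40, so x = 20.
Then 2E = 60 + 3·20 = 120, so E = 60, V = 2E/4 = 30, F = 12 + 20 = 32.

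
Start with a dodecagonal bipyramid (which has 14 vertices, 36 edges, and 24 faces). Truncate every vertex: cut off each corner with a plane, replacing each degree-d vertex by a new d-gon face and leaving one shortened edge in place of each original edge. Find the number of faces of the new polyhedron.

Truncation replaces each original edge-end by a new vertex, so V′ = 2E = 72.
Each original edge survives, and each old vertex of degree d contributes d new edges; summing degrees gives Σd = 2E, so E′ = E + 2E = 3E = 108.
Each original face survives and each original vertex becomes one new face: F′ = F + V = 38.

38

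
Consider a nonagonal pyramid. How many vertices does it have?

10

A pyramid on an n-gon base has one n-gon and n triangles: V = 9 + 1 = 10, E = 2·9 = 18, F = 9 + 1 = 10.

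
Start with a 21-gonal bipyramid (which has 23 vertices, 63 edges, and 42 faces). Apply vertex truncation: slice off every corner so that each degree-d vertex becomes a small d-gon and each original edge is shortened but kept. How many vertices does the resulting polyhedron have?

Truncation replaces each original edge-end by a new vertex, so V′ = 2E = 126.
Each original edge survives, and each old vertex of degree d contributes d new edges; summing degrees gives Σd = 2E, so E′ = E + 2E = 3E = 189.
Each original face survives and each original vertex becomes one new face: F′ = F + V = 65.

126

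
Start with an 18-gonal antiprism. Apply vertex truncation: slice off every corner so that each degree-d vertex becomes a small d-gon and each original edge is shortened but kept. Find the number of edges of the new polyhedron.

216

The base solid has V = 36, E = 72, F = 38.
Truncation replaces each original edge-end by a new vertex, so V′ = 2E = 144.
Each original edge survives, and each old vertex of degree d contributes d new edges; summing degrees gives Σd = 2E, so E′ = E + 2E = 3E = 216.
Each original face survives and each original vertex becomes one new face: F′ = F + V = 74.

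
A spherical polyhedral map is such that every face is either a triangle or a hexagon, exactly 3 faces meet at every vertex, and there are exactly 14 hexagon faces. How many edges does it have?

Let x be the number of triangles; then F = 14 + x.
Edge–face incidences: 2E = 6·14 + 3·x = 84 + 3x.
Every vertex has degree 3, so 3V = 2E.
Euler: V − E + F = 2 ⇒ (2E)/3 − E + (14 + x) = 2.
Multiply by 6: 2·(2E) − 3·(2E) + 6·(14 + x) = 12, i.e. 84 + 6x − (84 + 3x) = 12.
Collecting terms: 3x = 12, so x = 4.
Then 2E = 84 + 3·4 = 96, so E = 48, V = 2E/3 = 32, F = 14 + 4 = 18.

48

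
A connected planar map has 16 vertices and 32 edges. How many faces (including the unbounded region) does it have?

18

Euler's formula for a connected plane graph: V − E + F = 2, so F = 2 − 16 + 32 = 18.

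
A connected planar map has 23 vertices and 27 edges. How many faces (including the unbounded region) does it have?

6

Euler's formula for a connected plane graph: V − E + F = 2, so F = 2 − 23 + 27 = 6.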